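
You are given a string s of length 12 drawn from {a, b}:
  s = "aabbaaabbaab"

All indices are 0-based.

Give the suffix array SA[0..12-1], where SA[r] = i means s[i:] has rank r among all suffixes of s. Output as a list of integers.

[4, 9, 0, 5, 10, 1, 6, 11, 3, 8, 2, 7]

sorted suffixes:
  #0 SA[0]=4  'aaabbaab'
  #1 SA[1]=9  'aab'
  #2 SA[2]=0  'aabbaaabbaab'
  #3 SA[3]=5  'aabbaab'
  #4 SA[4]=10  'ab'
  #5 SA[5]=1  'abbaaabbaab'
  #6 SA[6]=6  'abbaab'
  #7 SA[7]=11  'b'
  #8 SA[8]=3  'baaabbaab'
  #9 SA[9]=8  'baab'
  #10 SA[10]=2  'bbaaabbaab'
  #11 SA[11]=7  'bbaab'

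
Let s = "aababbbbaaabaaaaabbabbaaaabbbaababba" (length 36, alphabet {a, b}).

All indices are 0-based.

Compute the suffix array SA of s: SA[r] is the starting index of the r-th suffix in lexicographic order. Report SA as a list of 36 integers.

[35, 12, 13, 22, 8, 14, 23, 9, 29, 0, 15, 24, 10, 30, 1, 32, 19, 16, 25, 3, 34, 11, 21, 7, 28, 31, 18, 2, 33, 20, 6, 27, 17, 5, 26, 4]

sorted suffixes:
  #0 SA[0]=35  'a'
  #1 SA[1]=12  'aaaaabbabbaaaabbbaababba'
  #2 SA[2]=13  'aaaabbabbaaaabbbaababba'
  #3 SA[3]=22  'aaaabbbaababba'
  #4 SA[4]=8  'aaabaaaaabbabbaaaabbbaababba'
  #5 SA[5]=14  'aaabbabbaaaabbbaababba'
  #6 SA[6]=23  'aaabbbaababba'
  #7 SA[7]=9  'aabaaaaabbabbaaaabbbaababba'
  #8 SA[8]=29  'aababba'
  #9 SA[9]=0  'aababbbbaaabaaaaabbabbaaaabbbaababba'
  #10 SA[10]=15  'aabbabbaaaabbbaababba'
  #11 SA[11]=24  'aabbbaababba'
  #12 SA[12]=10  'abaaaaabbabbaaaabbbaababba'
  #13 SA[13]=30  'ababba'
  #14 SA[14]=1  'ababbbbaaabaaaaabbabbaaaabbbaababba'
  #15 SA[15]=32  'abba'
  #16 SA[16]=19  'abbaaaabbbaababba'
  #17 SA[17]=16  'abbabbaaaabbbaababba'
  #18 SA[18]=25  'abbbaababba'
  #19 SA[19]=3  'abbbbaaabaaaaabbabbaaaabbbaababba'
  #20 SA[20]=34  'ba'
  #21 SA[21]=11  'baaaaabbabbaaaabbbaababba'
  #22 SA[22]=21  'baaaabbbaababba'
  #23 SA[23]=7  'baaabaaaaabbabbaaaabbbaababba'
  #24 SA[24]=28  'baababba'
  #25 SA[25]=31  'babba'
  #26 SA[26]=18  'babbaaaabbbaababba'
  #27 SA[27]=2  'babbbbaaabaaaaabbabbaaaabbbaababba'
  #28 SA[28]=33  'bba'
  #29 SA[29]=20  'bbaaaabbbaababba'
  #30 SA[30]=6  'bbaaabaaaaabbabbaaaabbbaababba'
  #31 SA[31]=27  'bbaababba'
  #32 SA[32]=17  'bbabbaaaabbbaababba'
  #33 SA[33]=5  'bbbaaabaaaaabbabbaaaabbbaababba'
  #34 SA[34]=26  'bbbaababba'
  #35 SA[35]=4  'bbbbaaabaaaaabbabbaaaabbbaababba'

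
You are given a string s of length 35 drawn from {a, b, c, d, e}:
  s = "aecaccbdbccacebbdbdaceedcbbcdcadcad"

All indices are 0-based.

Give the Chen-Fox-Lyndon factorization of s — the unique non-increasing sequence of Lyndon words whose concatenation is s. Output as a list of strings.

emit factor 1: 'aec' (i=0, period=3)
emit factor 2: 'accbdbccacebbdbdaceedcbbcdcadcad' (i=3, period=32)

["aec", "accbdbccacebbdbdaceedcbbcdcadcad"]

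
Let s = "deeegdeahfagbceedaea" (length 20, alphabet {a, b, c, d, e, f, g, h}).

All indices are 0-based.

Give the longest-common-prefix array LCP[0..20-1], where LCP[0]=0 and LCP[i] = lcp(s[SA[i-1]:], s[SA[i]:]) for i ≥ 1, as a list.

sorted suffixes:
  #0 SA[0]=19  'a'
  #1 SA[1]=17  'aea'
  #2 SA[2]=10  'agbceedaea'
  #3 SA[3]=7  'ahfagbceedaea'
  #4 SA[4]=12  'bceedaea'
  #5 SA[5]=13  'ceedaea'
  #6 SA[6]=16  'daea'
  #7 SA[7]=5  'deahfagbceedaea'
  #8 SA[8]=0  'deeegdeahfagbceedaea'
  #9 SA[9]=18  'ea'
  #10 SA[10]=6  'eahfagbceedaea'
  #11 SA[11]=15  'edaea'
  #12 SA[12]=14  'eedaea'
  #13 SA[13]=1  'eeegdeahfagbceedaea'
  #14 SA[14]=2  'eegdeahfagbceedaea'
  #15 SA[15]=3  'egdeahfagbceedaea'
  #16 SA[16]=9  'fagbceedaea'
  #17 SA[17]=11  'gbceedaea'
  #18 SA[18]=4  'gdeahfagbceedaea'
  #19 SA[19]=8  'hfagbceedaea'

SA = [19, 17, 10, 7, 12, 13, 16, 5, 0, 18, 6, 15, 14, 1, 2, 3, 9, 11, 4, 8]
[i] adj suffixes → lcp
  [1] 19/17 → 1 ('a')
  [2] 17/10 → 1 ('a')
  [3] 10/7 → 1 ('a')
  [4] 7/12 → 0 ('')
  [5] 12/13 → 0 ('')
  [6] 13/16 → 0 ('')
  [7] 16/5 → 1 ('d')
  [8] 5/0 → 2 ('de')
  [9] 0/18 → 0 ('')
  [10] 18/6 → 2 ('ea')
  [11] 6/15 → 1 ('e')
  [12] 15/14 → 1 ('e')
  [13] 14/1 → 2 ('ee')
  [14] 1/2 → 2 ('ee')
  [15] 2/3 → 1 ('e')
  [16] 3/9 → 0 ('')
  [17] 9/11 → 0 ('')
  [18] 11/4 → 1 ('g')
  [19] 4/8 → 0 ('')

[0, 1, 1, 1, 0, 0, 0, 1, 2, 0, 2, 1, 1, 2, 2, 1, 0, 0, 1, 0]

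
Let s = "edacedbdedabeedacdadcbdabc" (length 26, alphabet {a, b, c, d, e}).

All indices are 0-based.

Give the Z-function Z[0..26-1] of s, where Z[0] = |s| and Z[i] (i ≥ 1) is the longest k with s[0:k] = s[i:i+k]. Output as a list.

[26, 0, 0, 0, 2, 0, 0, 0, 3, 0, 0, 0, 1, 4, 0, 0, 0, 0, 0, 0, 0, 0, 0, 0, 0, 0]

Z[0]=26
i=1: i≥r, start 0; Z[1]=0
i=2: i≥r, start 0; Z[2]=0
i=3: i≥r, start 0; Z[3]=0
i=4: i≥r, start 0; Z[4]=2 extend→box=[4,6)
i=5: min(r-i=1, Z[1]=0)=0; Z[5]=0
i=6: i≥r, start 0; Z[6]=0
i=7: i≥r, start 0; Z[7]=0
i=8: i≥r, start 0; Z[8]=3 extend→box=[8,11)
i=9: min(r-i=2, Z[1]=0)=0; Z[9]=0
i=10: min(r-i=1, Z[2]=0)=0; Z[10]=0
i=11: i≥r, start 0; Z[11]=0
i=12: i≥r, start 0; Z[12]=1 extend→box=[12,13)
i=13: i≥r, start 0; Z[13]=4 extend→box=[13,17)
i=14: min(r-i=3, Z[1]=0)=0; Z[14]=0
i=15: min(r-i=2, Z[2]=0)=0; Z[15]=0
i=16: min(r-i=1, Z[3]=0)=0; Z[16]=0
i=17: i≥r, start 0; Z[17]=0
i=18: i≥r, start 0; Z[18]=0
i=19: i≥r, start 0; Z[19]=0
i=20: i≥r, start 0; Z[20]=0
i=21: i≥r, start 0; Z[21]=0
i=22: i≥r, start 0; Z[22]=0
i=23: i≥r, start 0; Z[23]=0
i=24: i≥r, start 0; Z[24]=0
i=25: i≥r, start 0; Z[25]=0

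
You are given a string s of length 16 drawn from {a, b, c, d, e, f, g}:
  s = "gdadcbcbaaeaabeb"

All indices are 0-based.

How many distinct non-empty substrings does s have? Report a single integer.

rank | idx | suffix
   0 |  11 | aabeb
   1 |   8 | aaeaabeb
   2 |  12 | abeb
   3 |   2 | adcbcbaaeaabeb
   4 |   9 | aeaabeb
   5 |  15 | b
   6 |   7 | baaeaabeb
   7 |   5 | bcbaaeaabeb
   8 |  13 | beb
   9 |   6 | cbaaeaabeb
  10 |   4 | cbcbaaeaabeb
  11 |   1 | dadcbcbaaeaabeb
  12 |   3 | dcbcbaaeaabeb
  13 |  10 | eaabeb
  14 |  14 | eb
  15 |   0 | gdadcbcbaaeaabeb

SA = [11, 8, 12, 2, 9, 15, 7, 5, 13, 6, 4, 1, 3, 10, 14, 0]
[i] adj suffixes → lcp
  [1] 11/8 → 2 ('aa')
  [2] 8/12 → 1 ('a')
  [3] 12/2 → 1 ('a')
  [4] 2/9 → 1 ('a')
  [5] 9/15 → 0 ('')
  [6] 15/7 → 1 ('b')
  [7] 7/5 → 1 ('b')
  [8] 5/13 → 1 ('b')
  [9] 13/6 → 0 ('')
  [10] 6/4 → 2 ('cb')
  [11] 4/1 → 0 ('')
  [12] 1/3 → 1 ('d')
  [13] 3/10 → 0 ('')
  [14] 10/14 → 1 ('e')
  [15] 14/0 → 0 ('')

n(n+1)/2 = 16·17/2 = 136
Σ LCP = 0 + 2 + 1 + 1 + 1 + 0 + 1 + 1 + 1 + 0 + 2 + 0 + 1 + 0 + 1 + 0 = 12
distinct = 136 − 12 = 124

124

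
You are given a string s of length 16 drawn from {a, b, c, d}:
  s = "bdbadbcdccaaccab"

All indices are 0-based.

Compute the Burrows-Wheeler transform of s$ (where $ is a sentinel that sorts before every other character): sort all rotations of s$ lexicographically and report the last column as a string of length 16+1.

rank  rotation           last
    0  $bdbadbcdccaaccab  b
    1  aaccab$bdbadbcdcc  c
    2  ab$bdbadbcdccaacc  c
    3  accab$bdbadbcdcca  a
    4  adbcdccaaccab$bdb  b
    5  b$bdbadbcdccaacca  a
    6  badbcdccaaccab$bd  d
    7  bcdccaaccab$bdbad  d
    8  bdbadbcdccaaccab$  $
    9  caaccab$bdbadbcdc  c
   10  cab$bdbadbcdccaac  c
   11  ccaaccab$bdbadbcd  d
   12  ccab$bdbadbcdccaa  a
   13  cdccaaccab$bdbadb  b
   14  dbadbcdccaaccab$b  b
   15  dbcdccaaccab$bdba  a
   16  dccaaccab$bdbadbc  c

bccabadd$ccdabbac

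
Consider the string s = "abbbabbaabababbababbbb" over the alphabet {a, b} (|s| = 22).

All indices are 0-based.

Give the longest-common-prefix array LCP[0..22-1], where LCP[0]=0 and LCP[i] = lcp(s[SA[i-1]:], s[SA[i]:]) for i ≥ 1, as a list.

[0, 1, 4, 5, 2, 4, 3, 4, 0, 1, 2, 6, 3, 5, 4, 1, 2, 3, 4, 2, 3, 3]

rank | idx | suffix
   0 |   7 | aabababbababbbb
   1 |   8 | abababbababbbb
   2 |  10 | ababbababbbb
   3 |  15 | ababbbb
   4 |   4 | abbaabababbababbbb
   5 |  12 | abbababbbb
   6 |   0 | abbbabbaabababbababbbb
   7 |  17 | abbbb
   8 |  21 | b
   9 |   6 | baabababbababbbb
  10 |   9 | bababbababbbb
  11 |  14 | bababbbb
  12 |   3 | babbaabababbababbbb
  13 |  11 | babbababbbb
  14 |  16 | babbbb
  15 |  20 | bb
  16 |   5 | bbaabababbababbbb
  17 |  13 | bbababbbb
  18 |   2 | bbabbaabababbababbbb
  19 |  19 | bbb
  20 |   1 | bbbabbaabababbababbbb
  21 |  18 | bbbb

SA = [7, 8, 10, 15, 4, 12, 0, 17, 21, 6, 9, 14, 3, 11, 16, 20, 5, 13, 2, 19, 1, 18]
rank  pair      lcp
   1  s[7:],s[8:]  1  'a'
   2  s[8:],s[10:]  4  'abab'
   3  s[10:],s[15:]  5  'ababb'
   4  s[15:],s[4:]  2  'ab'
   5  s[4:],s[12:]  4  'abba'
   6  s[12:],s[0:]  3  'abb'
   7  s[0:],s[17:]  4  'abbb'
   8  s[17:],s[21:]  0  ''
   9  s[21:],s[6:]  1  'b'
  10  s[6:],s[9:]  2  'ba'
  11  s[9:],s[14:]  6  'bababb'
  12  s[14:],s[3:]  3  'bab'
  13  s[3:],s[11:]  5  'babba'
  14  s[11:],s[16:]  4  'babb'
  15  s[16:],s[20:]  1  'b'
  16  s[20:],s[5:]  2  'bb'
  17  s[5:],s[13:]  3  'bba'
  18  s[13:],s[2:]  4  'bbab'
  19  s[2:],s[19:]  2  'bb'
  20  s[19:],s[1:]  3  'bbb'
  21  s[1:],s[18:]  3  'bbb'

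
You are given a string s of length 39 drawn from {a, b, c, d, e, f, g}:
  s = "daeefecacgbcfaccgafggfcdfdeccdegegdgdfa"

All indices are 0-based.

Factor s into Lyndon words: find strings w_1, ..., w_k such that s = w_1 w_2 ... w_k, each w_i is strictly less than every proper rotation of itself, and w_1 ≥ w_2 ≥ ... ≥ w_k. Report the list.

emit factor 1: 'd' (i=0, period=1)
emit factor 2: 'aeefec' (i=1, period=6)
emit factor 3: 'acgbcf' (i=7, period=6)
emit factor 4: 'accgafggfcdfdeccdegegdgdf' (i=13, period=25)
emit factor 5: 'a' (i=38, period=1)

["d", "aeefec", "acgbcf", "accgafggfcdfdeccdegegdgdf", "a"]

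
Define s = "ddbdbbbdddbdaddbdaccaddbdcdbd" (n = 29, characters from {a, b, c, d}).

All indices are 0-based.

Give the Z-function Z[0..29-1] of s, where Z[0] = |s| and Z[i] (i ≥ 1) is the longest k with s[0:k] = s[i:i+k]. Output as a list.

[29, 1, 0, 1, 0, 0, 0, 2, 4, 1, 0, 1, 0, 4, 1, 0, 1, 0, 0, 0, 0, 4, 1, 0, 1, 0, 1, 0, 1]

Z[0]=29
i=1: i≥r, start 0; Z[1]=1 grow→box=[1,2)
i=2: i≥r, start 0; Z[2]=0
i=3: i≥r, start 0; Z[3]=1 grow→box=[3,4)
i=4: i≥r, start 0; Z[4]=0
i=5: i≥r, start 0; Z[5]=0
i=6: i≥r, start 0; Z[6]=0
i=7: i≥r, start 0; Z[7]=2 grow→box=[7,9)
i=8: min(r-i=1, Z[1]=1)=1; Z[8]=4 grow→box=[8,12)
i=9: min(r-i=3, Z[1]=1)=1; Z[9]=1
i=10: min(r-i=2, Z[2]=0)=0; Z[10]=0
i=11: min(r-i=1, Z[3]=1)=1; Z[11]=1
i=12: i≥r, start 0; Z[12]=0
i=13: i≥r, start 0; Z[13]=4 grow→box=[13,17)
i=14: min(r-i=3, Z[1]=1)=1; Z[14]=1
i=15: min(r-i=2, Z[2]=0)=0; Z[15]=0
i=16: min(r-i=1, Z[3]=1)=1; Z[16]=1
i=17: i≥r, start 0; Z[17]=0
i=18: i≥r, start 0; Z[18]=0
i=19: i≥r, start 0; Z[19]=0
i=20: i≥r, start 0; Z[20]=0
i=21: i≥r, start 0; Z[21]=4 grow→box=[21,25)
i=22: min(r-i=3, Z[1]=1)=1; Z[22]=1
i=23: min(r-i=2, Z[2]=0)=0; Z[23]=0
i=24: min(r-i=1, Z[3]=1)=1; Z[24]=1
i=25: i≥r, start 0; Z[25]=0
i=26: i≥r, start 0; Z[26]=1 grow→box=[26,27)
i=27: i≥r, start 0; Z[27]=0
i=28: i≥r, start 0; Z[28]=1 grow→box=[28,29)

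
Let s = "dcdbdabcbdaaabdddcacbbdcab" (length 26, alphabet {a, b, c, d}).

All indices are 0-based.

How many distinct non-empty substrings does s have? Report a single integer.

rank→(start, suffix):
  0 → (10, 'aaabdddcacbbdcab')
  1 → (11, 'aabdddcacbbdcab')
  2 → (24, 'ab')
  3 → (5, 'abcbdaaabdddcacbbdcab')
  4 → (12, 'abdddcacbbdcab')
  5 → (18, 'acbbdcab')
  6 → (25, 'b')
  7 → (20, 'bbdcab')
  8 → (6, 'bcbdaaabdddcacbbdcab')
  9 → (8, 'bdaaabdddcacbbdcab')
  10 → (3, 'bdabcbdaaabdddcacbbdcab')
  11 → (21, 'bdcab')
  12 → (13, 'bdddcacbbdcab')
  13 → (23, 'cab')
  14 → (17, 'cacbbdcab')
  15 → (19, 'cbbdcab')
  16 → (7, 'cbdaaabdddcacbbdcab')
  17 → (1, 'cdbdabcbdaaabdddcacbbdcab')
  18 → (9, 'daaabdddcacbbdcab')
  19 → (4, 'dabcbdaaabdddcacbbdcab')
  20 → (2, 'dbdabcbdaaabdddcacbbdcab')
  21 → (22, 'dcab')
  22 → (16, 'dcacbbdcab')
  23 → (0, 'dcdbdabcbdaaabdddcacbbdcab')
  24 → (15, 'ddcacbbdcab')
  25 → (14, 'dddcacbbdcab')

SA = [10, 11, 24, 5, 12, 18, 25, 20, 6, 8, 3, 21, 13, 23, 17, 19, 7, 1, 9, 4, 2, 22, 16, 0, 15, 14]
[i] adj suffixes → lcp
  [1] 10/11 → 2 ('aa')
  [2] 11/24 → 1 ('a')
  [3] 24/5 → 2 ('ab')
  [4] 5/12 → 2 ('ab')
  [5] 12/18 → 1 ('a')
  [6] 18/25 → 0 ('')
  [7] 25/20 → 1 ('b')
  [8] 20/6 → 1 ('b')
  [9] 6/8 → 1 ('b')
  [10] 8/3 → 3 ('bda')
  [11] 3/21 → 2 ('bd')
  [12] 21/13 → 2 ('bd')
  [13] 13/23 → 0 ('')
  [14] 23/17 → 2 ('ca')
  [15] 17/19 → 1 ('c')
  [16] 19/7 → 2 ('cb')
  [17] 7/1 → 1 ('c')
  [18] 1/9 → 0 ('')
  [19] 9/4 → 2 ('da')
  [20] 4/2 → 1 ('d')
  [21] 2/22 → 1 ('d')
  [22] 22/16 → 3 ('dca')
  [23] 16/0 → 2 ('dc')
  [24] 0/15 → 1 ('d')
  [25] 15/14 → 2 ('dd')

n(n+1)/2 = 26·27/2 = 351
Σ LCP = 0 + 2 + 1 + 2 + 2 + 1 + 0 + 1 + 1 + 1 + 3 + 2 + 2 + 0 + 2 + 1 + 2 + 1 + 0 + 2 + 1 + 1 + 3 + 2 + 1 + 2 = 36
distinct = 351 − 36 = 315

315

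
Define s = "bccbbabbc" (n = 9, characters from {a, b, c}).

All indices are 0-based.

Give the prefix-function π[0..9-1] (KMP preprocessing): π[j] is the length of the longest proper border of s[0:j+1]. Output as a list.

π[0] = 0
j=1 s[j]='c': π[1]=0 (border '')
j=2 s[j]='c': π[2]=0 (border '')
j=3 s[j]='b': π[3]=1 (border 'b')
j=4 s[j]='b': k: 1→0; π[4]=1 (border 'b')
j=5 s[j]='a': k: 1→0; π[5]=0 (border '')
j=6 s[j]='b': π[6]=1 (border 'b')
j=7 s[j]='b': k: 1→0; π[7]=1 (border 'b')
j=8 s[j]='c': π[8]=2 (border 'bc')

[0, 0, 0, 1, 1, 0, 1, 1, 2]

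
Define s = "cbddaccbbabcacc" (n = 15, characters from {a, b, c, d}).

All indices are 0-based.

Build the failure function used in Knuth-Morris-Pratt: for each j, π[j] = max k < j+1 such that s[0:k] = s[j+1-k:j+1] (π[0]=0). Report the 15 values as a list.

[0, 0, 0, 0, 0, 1, 1, 2, 0, 0, 0, 1, 0, 1, 1]

π[0] = 0
j=1 s[j]='b': π[1]=0 (border '')
j=2 s[j]='d': π[2]=0 (border '')
j=3 s[j]='d': π[3]=0 (border '')
j=4 s[j]='a': π[4]=0 (border '')
j=5 s[j]='c': π[5]=1 (border 'c')
j=6 s[j]='c': k: 1→0; π[6]=1 (border 'c')
j=7 s[j]='b': π[7]=2 (border 'cb')
j=8 s[j]='b': k: 2→0; π[8]=0 (border '')
j=9 s[j]='a': π[9]=0 (border '')
j=10 s[j]='b': π[10]=0 (border '')
j=11 s[j]='c': π[11]=1 (border 'c')
j=12 s[j]='a': k: 1→0; π[12]=0 (border '')
j=13 s[j]='c': π[13]=1 (border 'c')
j=14 s[j]='c': k: 1→0; π[14]=1 (border 'c')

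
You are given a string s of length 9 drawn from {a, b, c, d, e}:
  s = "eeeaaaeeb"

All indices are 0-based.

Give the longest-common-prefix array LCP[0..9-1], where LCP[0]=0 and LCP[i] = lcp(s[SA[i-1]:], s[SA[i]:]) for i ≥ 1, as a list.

rank | idx | suffix
   0 |   3 | aaaeeb
   1 |   4 | aaeeb
   2 |   5 | aeeb
   3 |   8 | b
   4 |   2 | eaaaeeb
   5 |   7 | eb
   6 |   1 | eeaaaeeb
   7 |   6 | eeb
   8 |   0 | eeeaaaeeb

SA = [3, 4, 5, 8, 2, 7, 1, 6, 0]
i: (SA[i-1],SA[i]) lcp shared
  1: (3,4) 2 'aa'
  2: (4,5) 1 'a'
  3: (5,8) 0 ''
  4: (8,2) 0 ''
  5: (2,7) 1 'e'
  6: (7,1) 1 'e'
  7: (1,6) 2 'ee'
  8: (6,0) 2 'ee'

[0, 2, 1, 0, 0, 1, 1, 2, 2]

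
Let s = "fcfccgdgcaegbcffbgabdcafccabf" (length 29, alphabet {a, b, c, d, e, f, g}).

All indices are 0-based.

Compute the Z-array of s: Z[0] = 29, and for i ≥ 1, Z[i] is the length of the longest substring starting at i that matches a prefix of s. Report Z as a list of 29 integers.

Z[0]=29
i=1: i≥r, start 0; Z[1]=0
i=2: i≥r, start 0; Z[2]=2 extend→box=[2,4)
i=3: min(r-i=1, Z[1]=0)=0; Z[3]=0
i=4: i≥r, start 0; Z[4]=0
i=5: i≥r, start 0; Z[5]=0
i=6: i≥r, start 0; Z[6]=0
i=7: i≥r, start 0; Z[7]=0
i=8: i≥r, start 0; Z[8]=0
i=9: i≥r, start 0; Z[9]=0
i=10: i≥r, start 0; Z[10]=0
i=11: i≥r, start 0; Z[11]=0
i=12: i≥r, start 0; Z[12]=0
i=13: i≥r, start 0; Z[13]=0
i=14: i≥r, start 0; Z[14]=1 extend→box=[14,15)
i=15: i≥r, start 0; Z[15]=1 extend→box=[15,16)
i=16: i≥r, start 0; Z[16]=0
i=17: i≥r, start 0; Z[17]=0
i=18: i≥r, start 0; Z[18]=0
i=19: i≥r, start 0; Z[19]=0
i=20: i≥r, start 0; Z[20]=0
i=21: i≥r, start 0; Z[21]=0
i=22: i≥r, start 0; Z[22]=0
i=23: i≥r, start 0; Z[23]=2 extend→box=[23,25)
i=24: min(r-i=1, Z[1]=0)=0; Z[24]=0
i=25: i≥r, start 0; Z[25]=0
i=26: i≥r, start 0; Z[26]=0
i=27: i≥r, start 0; Z[27]=0
i=28: i≥r, start 0; Z[28]=1 extend→box=[28,29)

[29, 0, 2, 0, 0, 0, 0, 0, 0, 0, 0, 0, 0, 0, 1, 1, 0, 0, 0, 0, 0, 0, 0, 2, 0, 0, 0, 0, 1]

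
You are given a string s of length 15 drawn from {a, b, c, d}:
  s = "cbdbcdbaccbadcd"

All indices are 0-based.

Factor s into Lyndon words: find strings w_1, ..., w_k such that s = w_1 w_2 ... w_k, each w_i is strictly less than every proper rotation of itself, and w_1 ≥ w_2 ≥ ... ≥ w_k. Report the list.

["c", "bd", "bcd", "b", "accbadcd"]

emit factor 1: 'c' (i=0, period=1)
emit factor 2: 'bd' (i=1, period=2)
emit factor 3: 'bcd' (i=3, period=3)
emit factor 4: 'b' (i=6, period=1)
emit factor 5: 'accbadcd' (i=7, period=8)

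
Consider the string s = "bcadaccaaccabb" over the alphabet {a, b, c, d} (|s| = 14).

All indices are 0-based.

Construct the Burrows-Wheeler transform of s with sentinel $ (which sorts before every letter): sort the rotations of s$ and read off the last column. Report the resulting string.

rank  rotation         last
    0  $bcadaccaaccabb  b
    1  aaccabb$bcadacc  c
    2  abb$bcadaccaacc  c
    3  accaaccabb$bcad  d
    4  accabb$bcadacca  a
    5  adaccaaccabb$bc  c
    6  b$bcadaccaaccab  b
    7  bb$bcadaccaacca  a
    8  bcadaccaaccabb$  $
    9  caaccabb$bcadac  c
   10  cabb$bcadaccaac  c
   11  cadaccaaccabb$b  b
   12  ccaaccabb$bcada  a
   13  ccabb$bcadaccaa  a
   14  daccaaccabb$bca  a

bccdacba$ccbaaa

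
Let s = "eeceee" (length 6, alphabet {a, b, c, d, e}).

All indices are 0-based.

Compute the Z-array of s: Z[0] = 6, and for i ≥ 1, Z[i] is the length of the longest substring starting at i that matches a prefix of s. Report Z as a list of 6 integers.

[6, 1, 0, 2, 2, 1]

Z[0]=6
i=1: fresh scan; Z[1]=1 grow→box=[1,2)
i=2: fresh scan; Z[2]=0
i=3: fresh scan; Z[3]=2 grow→box=[3,5)
i=4: min(r-i=1, Z[1]=1)=1; Z[4]=2 grow→box=[4,6)
i=5: min(r-i=1, Z[1]=1)=1; Z[5]=1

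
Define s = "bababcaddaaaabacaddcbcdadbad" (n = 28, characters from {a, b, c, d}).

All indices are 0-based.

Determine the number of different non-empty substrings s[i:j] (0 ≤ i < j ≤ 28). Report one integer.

362

sorted suffixes:
  #0 SA[0]=9  'aaaabacaddcbcdadbad'
  #1 SA[1]=10  'aaabacaddcbcdadbad'
  #2 SA[2]=11  'aabacaddcbcdadbad'
  #3 SA[3]=1  'ababcaddaaaabacaddcbcdadbad'
  #4 SA[4]=12  'abacaddcbcdadbad'
  #5 SA[5]=3  'abcaddaaaabacaddcbcdadbad'
  #6 SA[6]=14  'acaddcbcdadbad'
  #7 SA[7]=26  'ad'
  #8 SA[8]=23  'adbad'
  #9 SA[9]=6  'addaaaabacaddcbcdadbad'
  #10 SA[10]=16  'addcbcdadbad'
  #11 SA[11]=0  'bababcaddaaaabacaddcbcdadbad'
  #12 SA[12]=2  'babcaddaaaabacaddcbcdadbad'
  #13 SA[13]=13  'bacaddcbcdadbad'
  #14 SA[14]=25  'bad'
  #15 SA[15]=4  'bcaddaaaabacaddcbcdadbad'
  #16 SA[16]=20  'bcdadbad'
  #17 SA[17]=5  'caddaaaabacaddcbcdadbad'
  #18 SA[18]=15  'caddcbcdadbad'
  #19 SA[19]=19  'cbcdadbad'
  #20 SA[20]=21  'cdadbad'
  #21 SA[21]=27  'd'
  #22 SA[22]=8  'daaaabacaddcbcdadbad'
  #23 SA[23]=22  'dadbad'
  #24 SA[24]=24  'dbad'
  #25 SA[25]=18  'dcbcdadbad'
  #26 SA[26]=7  'ddaaaabacaddcbcdadbad'
  #27 SA[27]=17  'ddcbcdadbad'

SA = [9, 10, 11, 1, 12, 3, 14, 26, 23, 6, 16, 0, 2, 13, 25, 4, 20, 5, 15, 19, 21, 27, 8, 22, 24, 18, 7, 17]
i: (SA[i-1],SA[i]) lcp shared
  1: (9,10) 3 'aaa'
  2: (10,11) 2 'aa'
  3: (11,1) 1 'a'
  4: (1,12) 3 'aba'
  5: (12,3) 2 'ab'
  6: (3,14) 1 'a'
  7: (14,26) 1 'a'
  8: (26,23) 2 'ad'
  9: (23,6) 2 'ad'
  10: (6,16) 3 'add'
  11: (16,0) 0 ''
  12: (0,2) 3 'bab'
  13: (2,13) 2 'ba'
  14: (13,25) 2 'ba'
  15: (25,4) 1 'b'
  16: (4,20) 2 'bc'
  17: (20,5) 0 ''
  18: (5,15) 4 'cadd'
  19: (15,19) 1 'c'
  20: (19,21) 1 'c'
  21: (21,27) 0 ''
  22: (27,8) 1 'd'
  23: (8,22) 2 'da'
  24: (22,24) 1 'd'
  25: (24,18) 1 'd'
  26: (18,7) 1 'd'
  27: (7,17) 2 'dd'

n(n+1)/2 = 28·29/2 = 406
Σ LCP = 0 + 3 + 2 + 1 + 3 + 2 + 1 + 1 + 2 + 2 + 3 + 0 + 3 + 2 + 2 + 1 + 2 + 0 + 4 + 1 + 1 + 0 + 1 + 2 + 1 + 1 + 1 + 2 = 44
distinct = 406 − 44 = 362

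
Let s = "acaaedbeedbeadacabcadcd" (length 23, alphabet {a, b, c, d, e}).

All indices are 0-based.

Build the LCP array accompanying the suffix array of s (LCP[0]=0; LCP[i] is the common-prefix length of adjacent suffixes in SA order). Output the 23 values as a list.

sorted suffixes:
  #0 SA[0]=2  'aaedbeedbeadacabcadcd'
  #1 SA[1]=16  'abcadcd'
  #2 SA[2]=0  'acaaedbeedbeadacabcadcd'
  #3 SA[3]=14  'acabcadcd'
  #4 SA[4]=12  'adacabcadcd'
  #5 SA[5]=19  'adcd'
  #6 SA[6]=3  'aedbeedbeadacabcadcd'
  #7 SA[7]=17  'bcadcd'
  #8 SA[8]=10  'beadacabcadcd'
  #9 SA[9]=6  'beedbeadacabcadcd'
  #10 SA[10]=1  'caaedbeedbeadacabcadcd'
  #11 SA[11]=15  'cabcadcd'
  #12 SA[12]=18  'cadcd'
  #13 SA[13]=21  'cd'
  #14 SA[14]=22  'd'
  #15 SA[15]=13  'dacabcadcd'
  #16 SA[16]=9  'dbeadacabcadcd'
  #17 SA[17]=5  'dbeedbeadacabcadcd'
  #18 SA[18]=20  'dcd'
  #19 SA[19]=11  'eadacabcadcd'
  #20 SA[20]=8  'edbeadacabcadcd'
  #21 SA[21]=4  'edbeedbeadacabcadcd'
  #22 SA[22]=7  'eedbeadacabcadcd'

SA = [2, 16, 0, 14, 12, 19, 3, 17, 10, 6, 1, 15, 18, 21, 22, 13, 9, 5, 20, 11, 8, 4, 7]
rank  pair      lcp
   1  s[2:],s[16:]  1  'a'
   2  s[16:],s[0:]  1  'a'
   3  s[0:],s[14:]  3  'aca'
   4  s[14:],s[12:]  1  'a'
   5  s[12:],s[19:]  2  'ad'
   6  s[19:],s[3:]  1  'a'
   7  s[3:],s[17:]  0  ''
   8  s[17:],s[10:]  1  'b'
   9  s[10:],s[6:]  2  'be'
  10  s[6:],s[1:]  0  ''
  11  s[1:],s[15:]  2  'ca'
  12  s[15:],s[18:]  2  'ca'
  13  s[18:],s[21:]  1  'c'
  14  s[21:],s[22:]  0  ''
  15  s[22:],s[13:]  1  'd'
  16  s[13:],s[9:]  1  'd'
  17  s[9:],s[5:]  3  'dbe'
  18  s[5:],s[20:]  1  'd'
  19  s[20:],s[11:]  0  ''
  20  s[11:],s[8:]  1  'e'
  21  s[8:],s[4:]  4  'edbe'
  22  s[4:],s[7:]  1  'e'

[0, 1, 1, 3, 1, 2, 1, 0, 1, 2, 0, 2, 2, 1, 0, 1, 1, 3, 1, 0, 1, 4, 1]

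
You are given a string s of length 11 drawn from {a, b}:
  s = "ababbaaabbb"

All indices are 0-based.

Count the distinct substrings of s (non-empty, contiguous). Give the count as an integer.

rank | idx | suffix
   0 |   5 | aaabbb
   1 |   6 | aabbb
   2 |   0 | ababbaaabbb
   3 |   2 | abbaaabbb
   4 |   7 | abbb
   5 |  10 | b
   6 |   4 | baaabbb
   7 |   1 | babbaaabbb
   8 |   9 | bb
   9 |   3 | bbaaabbb
  10 |   8 | bbb

SA = [5, 6, 0, 2, 7, 10, 4, 1, 9, 3, 8]
i: (SA[i-1],SA[i]) lcp shared
  1: (5,6) 2 'aa'
  2: (6,0) 1 'a'
  3: (0,2) 2 'ab'
  4: (2,7) 3 'abb'
  5: (7,10) 0 ''
  6: (10,4) 1 'b'
  7: (4,1) 2 'ba'
  8: (1,9) 1 'b'
  9: (9,3) 2 'bb'
  10: (3,8) 2 'bb'

n(n+1)/2 = 11·12/2 = 66
Σ LCP = 0 + 2 + 1 + 2 + 3 + 0 + 1 + 2 + 1 + 2 + 2 = 16
distinct = 66 − 16 = 50

50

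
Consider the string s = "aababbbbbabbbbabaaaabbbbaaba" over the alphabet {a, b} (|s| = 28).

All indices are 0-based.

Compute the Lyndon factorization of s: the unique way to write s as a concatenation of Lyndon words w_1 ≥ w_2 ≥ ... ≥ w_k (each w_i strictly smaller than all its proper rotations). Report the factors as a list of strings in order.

["aababbbbbabbbbab", "aaaabbbbaab", "a"]

emit factor 1: 'aababbbbbabbbbab' (i=0, period=16)
emit factor 2: 'aaaabbbbaab' (i=16, period=11)
emit factor 3: 'a' (i=27, period=1)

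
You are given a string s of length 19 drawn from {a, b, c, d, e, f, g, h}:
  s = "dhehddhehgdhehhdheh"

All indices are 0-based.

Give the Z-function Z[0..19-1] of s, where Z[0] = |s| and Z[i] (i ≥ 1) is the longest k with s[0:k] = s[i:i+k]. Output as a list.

Z[0]=19
i=1: fresh scan; Z[1]=0
i=2: fresh scan; Z[2]=0
i=3: fresh scan; Z[3]=0
i=4: fresh scan; Z[4]=1 scan→box=[4,5)
i=5: fresh scan; Z[5]=4 scan→box=[5,9)
i=6: min(r-i=3, Z[1]=0)=0; Z[6]=0
i=7: min(r-i=2, Z[2]=0)=0; Z[7]=0
i=8: min(r-i=1, Z[3]=0)=0; Z[8]=0
i=9: fresh scan; Z[9]=0
i=10: fresh scan; Z[10]=4 scan→box=[10,14)
i=11: min(r-i=3, Z[1]=0)=0; Z[11]=0
i=12: min(r-i=2, Z[2]=0)=0; Z[12]=0
i=13: min(r-i=1, Z[3]=0)=0; Z[13]=0
i=14: fresh scan; Z[14]=0
i=15: fresh scan; Z[15]=4 scan→box=[15,19)
i=16: min(r-i=3, Z[1]=0)=0; Z[16]=0
i=17: min(r-i=2, Z[2]=0)=0; Z[17]=0
i=18: min(r-i=1, Z[3]=0)=0; Z[18]=0

[19, 0, 0, 0, 1, 4, 0, 0, 0, 0, 4, 0, 0, 0, 0, 4, 0, 0, 0]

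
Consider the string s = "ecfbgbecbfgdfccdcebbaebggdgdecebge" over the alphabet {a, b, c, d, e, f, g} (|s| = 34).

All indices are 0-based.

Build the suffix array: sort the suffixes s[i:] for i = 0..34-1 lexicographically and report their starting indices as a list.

rank→(start, suffix):
  0 → (20, 'aebggdgdecebge')
  1 → (19, 'baebggdgdecebge')
  2 → (18, 'bbaebggdgdecebge')
  3 → (5, 'becbfgdfccdcebbaebggdgdecebge')
  4 → (8, 'bfgdfccdcebbaebggdgdecebge')
  5 → (3, 'bgbecbfgdfccdcebbaebggdgdecebge')
  6 → (31, 'bge')
  7 → (22, 'bggdgdecebge')
  8 → (7, 'cbfgdfccdcebbaebggdgdecebge')
  9 → (13, 'ccdcebbaebggdgdecebge')
  10 → (14, 'cdcebbaebggdgdecebge')
  11 → (16, 'cebbaebggdgdecebge')
  12 → (29, 'cebge')
  13 → (1, 'cfbgbecbfgdfccdcebbaebggdgdecebge')
  14 → (15, 'dcebbaebggdgdecebge')
  15 → (27, 'decebge')
  16 → (11, 'dfccdcebbaebggdgdecebge')
  17 → (25, 'dgdecebge')
  18 → (33, 'e')
  19 → (17, 'ebbaebggdgdecebge')
  20 → (30, 'ebge')
  21 → (21, 'ebggdgdecebge')
  22 → (6, 'ecbfgdfccdcebbaebggdgdecebge')
  23 → (28, 'ecebge')
  24 → (0, 'ecfbgbecbfgdfccdcebbaebggdgdecebge')
  25 → (2, 'fbgbecbfgdfccdcebbaebggdgdecebge')
  26 → (12, 'fccdcebbaebggdgdecebge')
  27 → (9, 'fgdfccdcebbaebggdgdecebge')
  28 → (4, 'gbecbfgdfccdcebbaebggdgdecebge')
  29 → (26, 'gdecebge')
  30 → (10, 'gdfccdcebbaebggdgdecebge')
  31 → (24, 'gdgdecebge')
  32 → (32, 'ge')
  33 → (23, 'ggdgdecebge')

[20, 19, 18, 5, 8, 3, 31, 22, 7, 13, 14, 16, 29, 1, 15, 27, 11, 25, 33, 17, 30, 21, 6, 28, 0, 2, 12, 9, 4, 26, 10, 24, 32, 23]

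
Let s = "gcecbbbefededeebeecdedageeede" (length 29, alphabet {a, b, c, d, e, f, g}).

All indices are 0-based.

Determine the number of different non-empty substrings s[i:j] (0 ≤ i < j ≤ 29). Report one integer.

rank | idx | suffix
   0 |  22 | ageeede
   1 |   4 | bbbefededeebeecdedageeede
   2 |   5 | bbefededeebeecdedageeede
   3 |  15 | beecdedageeede
   4 |   6 | befededeebeecdedageeede
   5 |   3 | cbbbefededeebeecdedageeede
   6 |  18 | cdedageeede
   7 |   1 | cecbbbefededeebeecdedageeede
   8 |  21 | dageeede
   9 |  27 | de
  10 |  19 | dedageeede
  11 |  10 | dedeebeecdedageeede
  12 |  12 | deebeecdedageeede
  13 |  28 | e
  14 |  14 | ebeecdedageeede
  15 |   2 | ecbbbefededeebeecdedageeede
  16 |  17 | ecdedageeede
  17 |  20 | edageeede
  18 |  26 | ede
  19 |   9 | ededeebeecdedageeede
  20 |  11 | edeebeecdedageeede
  21 |  13 | eebeecdedageeede
  22 |  16 | eecdedageeede
  23 |  25 | eede
  24 |  24 | eeede
  25 |   7 | efededeebeecdedageeede
  26 |   8 | fededeebeecdedageeede
  27 |   0 | gcecbbbefededeebeecdedageeede
  28 |  23 | geeede

SA = [22, 4, 5, 15, 6, 3, 18, 1, 21, 27, 19, 10, 12, 28, 14, 2, 17, 20, 26, 9, 11, 13, 16, 25, 24, 7, 8, 0, 23]
[i] adj suffixes → lcp
  [1] 22/4 → 0 ('')
  [2] 4/5 → 2 ('bb')
  [3] 5/15 → 1 ('b')
  [4] 15/6 → 2 ('be')
  [5] 6/3 → 0 ('')
  [6] 3/18 → 1 ('c')
  [7] 18/1 → 1 ('c')
  [8] 1/21 → 0 ('')
  [9] 21/27 → 1 ('d')
  [10] 27/19 → 2 ('de')
  [11] 19/10 → 3 ('ded')
  [12] 10/12 → 2 ('de')
  [13] 12/28 → 0 ('')
  [14] 28/14 → 1 ('e')
  [15] 14/2 → 1 ('e')
  [16] 2/17 → 2 ('ec')
  [17] 17/20 → 1 ('e')
  [18] 20/26 → 2 ('ed')
  [19] 26/9 → 3 ('ede')
  [20] 9/11 → 3 ('ede')
  [21] 11/13 → 1 ('e')
  [22] 13/16 → 2 ('ee')
  [23] 16/25 → 2 ('ee')
  [24] 25/24 → 2 ('ee')
  [25] 24/7 → 1 ('e')
  [26] 7/8 → 0 ('')
  [27] 8/0 → 0 ('')
  [28] 0/23 → 1 ('g')

n(n+1)/2 = 29·30/2 = 435
Σ LCP = 0 + 0 + 2 + 1 + 2 + 0 + 1 + 1 + 0 + 1 + 2 + 3 + 2 + 0 + 1 + 1 + 2 + 1 + 2 + 3 + 3 + 1 + 2 + 2 + 2 + 1 + 0 + 0 + 1 = 37
distinct = 435 − 37 = 398

398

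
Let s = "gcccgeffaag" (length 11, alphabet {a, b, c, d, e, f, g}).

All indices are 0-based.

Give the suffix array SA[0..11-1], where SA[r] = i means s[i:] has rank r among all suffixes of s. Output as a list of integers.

[8, 9, 1, 2, 3, 5, 7, 6, 10, 0, 4]

sorted suffixes:
  #0 SA[0]=8  'aag'
  #1 SA[1]=9  'ag'
  #2 SA[2]=1  'cccgeffaag'
  #3 SA[3]=2  'ccgeffaag'
  #4 SA[4]=3  'cgeffaag'
  #5 SA[5]=5  'effaag'
  #6 SA[6]=7  'faag'
  #7 SA[7]=6  'ffaag'
  #8 SA[8]=10  'g'
  #9 SA[9]=0  'gcccgeffaag'
  #10 SA[10]=4  'geffaag'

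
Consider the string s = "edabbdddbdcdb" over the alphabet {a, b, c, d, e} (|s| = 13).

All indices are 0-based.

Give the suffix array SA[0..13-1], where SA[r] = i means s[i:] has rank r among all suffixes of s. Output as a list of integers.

[2, 12, 3, 8, 4, 10, 1, 11, 7, 9, 6, 5, 0]

sorted suffixes:
  #0 SA[0]=2  'abbdddbdcdb'
  #1 SA[1]=12  'b'
  #2 SA[2]=3  'bbdddbdcdb'
  #3 SA[3]=8  'bdcdb'
  #4 SA[4]=4  'bdddbdcdb'
  #5 SA[5]=10  'cdb'
  #6 SA[6]=1  'dabbdddbdcdb'
  #7 SA[7]=11  'db'
  #8 SA[8]=7  'dbdcdb'
  #9 SA[9]=9  'dcdb'
  #10 SA[10]=6  'ddbdcdb'
  #11 SA[11]=5  'dddbdcdb'
  #12 SA[12]=0  'edabbdddbdcdb'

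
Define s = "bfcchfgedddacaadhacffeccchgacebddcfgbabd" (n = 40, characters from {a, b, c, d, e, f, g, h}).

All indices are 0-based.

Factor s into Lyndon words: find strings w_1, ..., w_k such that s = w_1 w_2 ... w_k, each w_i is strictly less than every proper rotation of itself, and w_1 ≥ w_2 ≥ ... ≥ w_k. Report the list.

["bfcchfgeddd", "ac", "aadhacffeccchgacebddcfgbabd"]

emit factor 1: 'bfcchfgeddd' (i=0, period=11)
emit factor 2: 'ac' (i=11, period=2)
emit factor 3: 'aadhacffeccchgacebddcfgbabd' (i=13, period=27)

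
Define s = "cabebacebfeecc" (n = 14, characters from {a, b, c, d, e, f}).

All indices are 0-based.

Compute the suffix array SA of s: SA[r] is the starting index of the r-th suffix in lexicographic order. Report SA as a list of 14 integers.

[1, 5, 4, 2, 8, 13, 0, 12, 6, 3, 7, 11, 10, 9]

rank | idx | suffix
   0 |   1 | abebacebfeecc
   1 |   5 | acebfeecc
   2 |   4 | bacebfeecc
   3 |   2 | bebacebfeecc
   4 |   8 | bfeecc
   5 |  13 | c
   6 |   0 | cabebacebfeecc
   7 |  12 | cc
   8 |   6 | cebfeecc
   9 |   3 | ebacebfeecc
  10 |   7 | ebfeecc
  11 |  11 | ecc
  12 |  10 | eecc
  13 |   9 | feecc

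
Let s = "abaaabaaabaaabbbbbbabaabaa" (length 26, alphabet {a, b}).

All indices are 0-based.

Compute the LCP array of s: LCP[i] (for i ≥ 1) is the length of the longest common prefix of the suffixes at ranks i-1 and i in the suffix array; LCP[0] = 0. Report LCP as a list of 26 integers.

sorted suffixes:
  #0 SA[0]=25  'a'
  #1 SA[1]=24  'aa'
  #2 SA[2]=2  'aaabaaabaaabbbbbbabaabaa'
  #3 SA[3]=6  'aaabaaabbbbbbabaabaa'
  #4 SA[4]=10  'aaabbbbbbabaabaa'
  #5 SA[5]=21  'aabaa'
  #6 SA[6]=3  'aabaaabaaabbbbbbabaabaa'
  #7 SA[7]=7  'aabaaabbbbbbabaabaa'
  #8 SA[8]=11  'aabbbbbbabaabaa'
  #9 SA[9]=22  'abaa'
  #10 SA[10]=0  'abaaabaaabaaabbbbbbabaabaa'
  #11 SA[11]=4  'abaaabaaabbbbbbabaabaa'
  #12 SA[12]=8  'abaaabbbbbbabaabaa'
  #13 SA[13]=19  'abaabaa'
  #14 SA[14]=12  'abbbbbbabaabaa'
  #15 SA[15]=23  'baa'
  #16 SA[16]=1  'baaabaaabaaabbbbbbabaabaa'
  #17 SA[17]=5  'baaabaaabbbbbbabaabaa'
  #18 SA[18]=9  'baaabbbbbbabaabaa'
  #19 SA[19]=20  'baabaa'
  #20 SA[20]=18  'babaabaa'
  #21 SA[21]=17  'bbabaabaa'
  #22 SA[22]=16  'bbbabaabaa'
  #23 SA[23]=15  'bbbbabaabaa'
  #24 SA[24]=14  'bbbbbabaabaa'
  #25 SA[25]=13  'bbbbbbabaabaa'

SA = [25, 24, 2, 6, 10, 21, 3, 7, 11, 22, 0, 4, 8, 19, 12, 23, 1, 5, 9, 20, 18, 17, 16, 15, 14, 13]
[i] adj suffixes → lcp
  [1] 25/24 → 1 ('a')
  [2] 24/2 → 2 ('aa')
  [3] 2/6 → 8 ('aaabaaab')
  [4] 6/10 → 4 ('aaab')
  [5] 10/21 → 2 ('aa')
  [6] 21/3 → 5 ('aabaa')
  [7] 3/7 → 7 ('aabaaab')
  [8] 7/11 → 3 ('aab')
  [9] 11/22 → 1 ('a')
  [10] 22/0 → 4 ('abaa')
  [11] 0/4 → 10 ('abaaabaaab')
  [12] 4/8 → 6 ('abaaab')
  [13] 8/19 → 4 ('abaa')
  [14] 19/12 → 2 ('ab')
  [15] 12/23 → 0 ('')
  [16] 23/1 → 3 ('baa')
  [17] 1/5 → 9 ('baaabaaab')
  [18] 5/9 → 5 ('baaab')
  [19] 9/20 → 3 ('baa')
  [20] 20/18 → 2 ('ba')
  [21] 18/17 → 1 ('b')
  [22] 17/16 → 2 ('bb')
  [23] 16/15 → 3 ('bbb')
  [24] 15/14 → 4 ('bbbb')
  [25] 14/13 → 5 ('bbbbb')

[0, 1, 2, 8, 4, 2, 5, 7, 3, 1, 4, 10, 6, 4, 2, 0, 3, 9, 5, 3, 2, 1, 2, 3, 4, 5]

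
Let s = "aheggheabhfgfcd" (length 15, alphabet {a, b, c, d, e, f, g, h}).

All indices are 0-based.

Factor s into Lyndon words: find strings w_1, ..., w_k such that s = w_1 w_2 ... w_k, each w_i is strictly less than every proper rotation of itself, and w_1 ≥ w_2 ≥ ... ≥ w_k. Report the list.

emit factor 1: 'ahegghe' (i=0, period=7)
emit factor 2: 'abhfgfcd' (i=7, period=8)

["ahegghe", "abhfgfcd"]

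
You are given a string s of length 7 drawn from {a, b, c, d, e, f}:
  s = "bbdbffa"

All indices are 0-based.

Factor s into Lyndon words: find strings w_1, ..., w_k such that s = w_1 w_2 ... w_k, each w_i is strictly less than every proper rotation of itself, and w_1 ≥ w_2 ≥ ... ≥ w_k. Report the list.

["bbdbff", "a"]

emit factor 1: 'bbdbff' (i=0, period=6)
emit factor 2: 'a' (i=6, period=1)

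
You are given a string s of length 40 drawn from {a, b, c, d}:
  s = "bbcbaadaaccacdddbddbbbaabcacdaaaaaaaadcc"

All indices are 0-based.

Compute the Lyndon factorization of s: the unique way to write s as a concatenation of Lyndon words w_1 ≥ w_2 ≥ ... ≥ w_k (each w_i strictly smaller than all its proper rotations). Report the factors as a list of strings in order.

["bbc", "b", "aad", "aaccacdddbddbbb", "aabcacd", "aaaaaaaadcc"]

emit factor 1: 'bbc' (i=0, period=3)
emit factor 2: 'b' (i=3, period=1)
emit factor 3: 'aad' (i=4, period=3)
emit factor 4: 'aaccacdddbddbbb' (i=7, period=15)
emit factor 5: 'aabcacd' (i=22, period=7)
emit factor 6: 'aaaaaaaadcc' (i=29, period=11)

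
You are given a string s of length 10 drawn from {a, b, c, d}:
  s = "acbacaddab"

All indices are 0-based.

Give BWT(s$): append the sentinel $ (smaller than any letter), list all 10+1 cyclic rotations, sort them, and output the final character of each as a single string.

bdb$cacaada

rank  rotation     last
    0  $acbacaddab  b
    1  ab$acbacadd  d
    2  acaddab$acb  b
    3  acbacaddab$  $
    4  addab$acbac  c
    5  b$acbacadda  a
    6  bacaddab$ac  c
    7  caddab$acba  a
    8  cbacaddab$a  a
    9  dab$acbacad  d
   10  ddab$acbaca  a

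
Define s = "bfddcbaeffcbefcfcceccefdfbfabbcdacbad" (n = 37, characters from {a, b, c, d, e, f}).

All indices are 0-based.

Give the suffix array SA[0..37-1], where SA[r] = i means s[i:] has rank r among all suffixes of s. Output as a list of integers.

rank | idx | suffix
   0 |  27 | abbcdacbad
   1 |  32 | acbad
   2 |  35 | ad
   3 |   6 | aeffcbefcfcceccefdfbfabbcdacbad
   4 |  34 | bad
   5 |   5 | baeffcbefcfcceccefdfbfabbcdacbad
   6 |  28 | bbcdacbad
   7 |  29 | bcdacbad
   8 |  11 | befcfcceccefdfbfabbcdacbad
   9 |  25 | bfabbcdacbad
  10 |   0 | bfddcbaeffcbefcfcceccefdfbfabbcdacbad
  11 |  33 | cbad
  12 |   4 | cbaeffcbefcfcceccefdfbfabbcdacbad
  13 |  10 | cbefcfcceccefdfbfabbcdacbad
  14 |  16 | cceccefdfbfabbcdacbad
  15 |  19 | ccefdfbfabbcdacbad
  16 |  30 | cdacbad
  17 |  17 | ceccefdfbfabbcdacbad
  18 |  20 | cefdfbfabbcdacbad
  19 |  14 | cfcceccefdfbfabbcdacbad
  20 |  36 | d
  21 |  31 | dacbad
  22 |   3 | dcbaeffcbefcfcceccefdfbfabbcdacbad
  23 |   2 | ddcbaeffcbefcfcceccefdfbfabbcdacbad
  24 |  23 | dfbfabbcdacbad
  25 |  18 | eccefdfbfabbcdacbad
  26 |  12 | efcfcceccefdfbfabbcdacbad
  27 |  21 | efdfbfabbcdacbad
  28 |   7 | effcbefcfcceccefdfbfabbcdacbad
  29 |  26 | fabbcdacbad
  30 |  24 | fbfabbcdacbad
  31 |   9 | fcbefcfcceccefdfbfabbcdacbad
  32 |  15 | fcceccefdfbfabbcdacbad
  33 |  13 | fcfcceccefdfbfabbcdacbad
  34 |   1 | fddcbaeffcbefcfcceccefdfbfabbcdacbad
  35 |  22 | fdfbfabbcdacbad
  36 |   8 | ffcbefcfcceccefdfbfabbcdacbad

[27, 32, 35, 6, 34, 5, 28, 29, 11, 25, 0, 33, 4, 10, 16, 19, 30, 17, 20, 14, 36, 31, 3, 2, 23, 18, 12, 21, 7, 26, 24, 9, 15, 13, 1, 22, 8]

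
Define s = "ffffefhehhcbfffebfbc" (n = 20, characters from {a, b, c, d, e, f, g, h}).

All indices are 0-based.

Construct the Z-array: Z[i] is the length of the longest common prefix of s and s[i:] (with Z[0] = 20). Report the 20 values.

[20, 3, 2, 1, 0, 1, 0, 0, 0, 0, 0, 0, 3, 2, 1, 0, 0, 1, 0, 0]

Z[0]=20
i=1: outside box; Z[1]=3 scan→box=[1,4)
i=2: min(r-i=2, Z[1]=3)=2; Z[2]=2
i=3: min(r-i=1, Z[2]=2)=1; Z[3]=1
i=4: outside box; Z[4]=0
i=5: outside box; Z[5]=1 scan→box=[5,6)
i=6: outside box; Z[6]=0
i=7: outside box; Z[7]=0
i=8: outside box; Z[8]=0
i=9: outside box; Z[9]=0
i=10: outside box; Z[10]=0
i=11: outside box; Z[11]=0
i=12: outside box; Z[12]=3 scan→box=[12,15)
i=13: min(r-i=2, Z[1]=3)=2; Z[13]=2
i=14: min(r-i=1, Z[2]=2)=1; Z[14]=1
i=15: outside box; Z[15]=0
i=16: outside box; Z[16]=0
i=17: outside box; Z[17]=1 scan→box=[17,18)
i=18: outside box; Z[18]=0
i=19: outside box; Z[19]=0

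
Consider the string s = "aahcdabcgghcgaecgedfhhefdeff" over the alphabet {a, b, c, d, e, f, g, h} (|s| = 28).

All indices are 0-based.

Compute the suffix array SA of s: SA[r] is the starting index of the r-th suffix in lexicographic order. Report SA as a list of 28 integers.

[0, 5, 13, 1, 6, 3, 11, 15, 7, 4, 24, 18, 14, 17, 22, 25, 27, 23, 26, 19, 12, 16, 8, 9, 2, 10, 21, 20]

sorted suffixes:
  #0 SA[0]=0  'aahcdabcgghcgaecgedfhhefdeff'
  #1 SA[1]=5  'abcgghcgaecgedfhhefdeff'
  #2 SA[2]=13  'aecgedfhhefdeff'
  #3 SA[3]=1  'ahcdabcgghcgaecgedfhhefdeff'
  #4 SA[4]=6  'bcgghcgaecgedfhhefdeff'
  #5 SA[5]=3  'cdabcgghcgaecgedfhhefdeff'
  #6 SA[6]=11  'cgaecgedfhhefdeff'
  #7 SA[7]=15  'cgedfhhefdeff'
  #8 SA[8]=7  'cgghcgaecgedfhhefdeff'
  #9 SA[9]=4  'dabcgghcgaecgedfhhefdeff'
  #10 SA[10]=24  'deff'
  #11 SA[11]=18  'dfhhefdeff'
  #12 SA[12]=14  'ecgedfhhefdeff'
  #13 SA[13]=17  'edfhhefdeff'
  #14 SA[14]=22  'efdeff'
  #15 SA[15]=25  'eff'
  #16 SA[16]=27  'f'
  #17 SA[17]=23  'fdeff'
  #18 SA[18]=26  'ff'
  #19 SA[19]=19  'fhhefdeff'
  #20 SA[20]=12  'gaecgedfhhefdeff'
  #21 SA[21]=16  'gedfhhefdeff'
  #22 SA[22]=8  'gghcgaecgedfhhefdeff'
  #23 SA[23]=9  'ghcgaecgedfhhefdeff'
  #24 SA[24]=2  'hcdabcgghcgaecgedfhhefdeff'
  #25 SA[25]=10  'hcgaecgedfhhefdeff'
  #26 SA[26]=21  'hefdeff'
  #27 SA[27]=20  'hhefdeff'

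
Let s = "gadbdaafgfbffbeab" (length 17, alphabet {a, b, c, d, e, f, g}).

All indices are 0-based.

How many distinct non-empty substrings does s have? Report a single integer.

rank→(start, suffix):
  0 → (5, 'aafgfbffbeab')
  1 → (15, 'ab')
  2 → (1, 'adbdaafgfbffbeab')
  3 → (6, 'afgfbffbeab')
  4 → (16, 'b')
  5 → (3, 'bdaafgfbffbeab')
  6 → (13, 'beab')
  7 → (10, 'bffbeab')
  8 → (4, 'daafgfbffbeab')
  9 → (2, 'dbdaafgfbffbeab')
  10 → (14, 'eab')
  11 → (12, 'fbeab')
  12 → (9, 'fbffbeab')
  13 → (11, 'ffbeab')
  14 → (7, 'fgfbffbeab')
  15 → (0, 'gadbdaafgfbffbeab')
  16 → (8, 'gfbffbeab')

SA = [5, 15, 1, 6, 16, 3, 13, 10, 4, 2, 14, 12, 9, 11, 7, 0, 8]
rank  pair      lcp
   1  s[5:],s[15:]  1  'a'
   2  s[15:],s[1:]  1  'a'
   3  s[1:],s[6:]  1  'a'
   4  s[6:],s[16:]  0  ''
   5  s[16:],s[3:]  1  'b'
   6  s[3:],s[13:]  1  'b'
   7  s[13:],s[10:]  1  'b'
   8  s[10:],s[4:]  0  ''
   9  s[4:],s[2:]  1  'd'
  10  s[2:],s[14:]  0  ''
  11  s[14:],s[12:]  0  ''
  12  s[12:],s[9:]  2  'fb'
  13  s[9:],s[11:]  1  'f'
  14  s[11:],s[7:]  1  'f'
  15  s[7:],s[0:]  0  ''
  16  s[0:],s[8:]  1  'g'

n(n+1)/2 = 17·18/2 = 153
Σ LCP = 0 + 1 + 1 + 1 + 0 + 1 + 1 + 1 + 0 + 1 + 0 + 0 + 2 + 1 + 1 + 0 + 1 = 12
distinct = 153 − 12 = 141

141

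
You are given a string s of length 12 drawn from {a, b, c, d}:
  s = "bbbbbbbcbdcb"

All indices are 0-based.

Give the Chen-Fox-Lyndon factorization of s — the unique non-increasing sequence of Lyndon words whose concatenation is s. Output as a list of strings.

["bbbbbbbcbdc", "b"]

emit factor 1: 'bbbbbbbcbdc' (i=0, period=11)
emit factor 2: 'b' (i=11, period=1)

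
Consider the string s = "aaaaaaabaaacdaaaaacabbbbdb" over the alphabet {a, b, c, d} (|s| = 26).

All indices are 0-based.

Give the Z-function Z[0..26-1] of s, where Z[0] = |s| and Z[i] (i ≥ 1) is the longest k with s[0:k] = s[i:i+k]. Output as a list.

Z[0]=26
i=1: i≥r, start 0; Z[1]=6 extend→box=[1,7)
i=2: min(r-i=5, Z[1]=6)=5; Z[2]=5
i=3: min(r-i=4, Z[2]=5)=4; Z[3]=4
i=4: min(r-i=3, Z[3]=4)=3; Z[4]=3
i=5: min(r-i=2, Z[4]=3)=2; Z[5]=2
i=6: min(r-i=1, Z[5]=2)=1; Z[6]=1
i=7: i≥r, start 0; Z[7]=0
i=8: i≥r, start 0; Z[8]=3 extend→box=[8,11)
i=9: min(r-i=2, Z[1]=6)=2; Z[9]=2
i=10: min(r-i=1, Z[2]=5)=1; Z[10]=1
i=11: i≥r, start 0; Z[11]=0
i=12: i≥r, start 0; Z[12]=0
i=13: i≥r, start 0; Z[13]=5 extend→box=[13,18)
i=14: min(r-i=4, Z[1]=6)=4; Z[14]=4
i=15: min(r-i=3, Z[2]=5)=3; Z[15]=3
i=16: min(r-i=2, Z[3]=4)=2; Z[16]=2
i=17: min(r-i=1, Z[4]=3)=1; Z[17]=1
i=18: i≥r, start 0; Z[18]=0
i=19: i≥r, start 0; Z[19]=1 extend→box=[19,20)
i=20: i≥r, start 0; Z[20]=0
i=21: i≥r, start 0; Z[21]=0
i=22: i≥r, start 0; Z[22]=0
i=23: i≥r, start 0; Z[23]=0
i=24: i≥r, start 0; Z[24]=0
i=25: i≥r, start 0; Z[25]=0

[26, 6, 5, 4, 3, 2, 1, 0, 3, 2, 1, 0, 0, 5, 4, 3, 2, 1, 0, 1, 0, 0, 0, 0, 0, 0]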